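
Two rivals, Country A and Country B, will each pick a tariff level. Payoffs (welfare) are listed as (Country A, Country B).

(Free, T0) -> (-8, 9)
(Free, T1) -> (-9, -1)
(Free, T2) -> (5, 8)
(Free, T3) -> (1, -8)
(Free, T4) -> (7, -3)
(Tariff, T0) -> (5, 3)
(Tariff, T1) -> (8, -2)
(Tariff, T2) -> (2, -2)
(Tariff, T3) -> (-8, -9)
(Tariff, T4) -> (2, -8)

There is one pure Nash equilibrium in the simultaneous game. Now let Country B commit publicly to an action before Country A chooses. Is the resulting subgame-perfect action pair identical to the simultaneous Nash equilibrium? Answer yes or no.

Work backward from Country A's decision.
- T0: BR = Tariff, leader payoff 3.
- T1: BR = Tariff, leader payoff -2.
- T2: BR = Free, leader payoff 8.
- T3: BR = Free, leader payoff -8.
- T4: BR = Free, leader payoff -3.
Country B's induced payoffs are 3, -2, 8, -8, -3, so Country B commits to T2. Subgame-perfect outcome: (Free, T2) with payoffs (5, 8).
Under simultaneous play:
Country A's best replies: T0→Tariff; T1→Tariff; T2→Free; T3→Free; T4→Free.
Country B's best replies: Free→T0; Tariff→T0.
Only (Tariff, T0) has each player best-responding; Nash payoffs (5, 3).
Sequential outcome (Free, T2) differs from the Nash profile (Tariff, T0).

no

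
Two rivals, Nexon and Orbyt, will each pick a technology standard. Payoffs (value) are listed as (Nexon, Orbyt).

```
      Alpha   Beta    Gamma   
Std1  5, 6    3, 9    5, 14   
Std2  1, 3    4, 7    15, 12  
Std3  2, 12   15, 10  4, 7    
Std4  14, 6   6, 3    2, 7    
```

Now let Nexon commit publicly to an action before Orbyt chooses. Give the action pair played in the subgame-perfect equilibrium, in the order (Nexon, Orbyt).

(Std2, Gamma)

Orbyt best-responds to each possible Nexon move:
- Std1 → Orbyt plays Gamma (best of 6, 9, 14); Nexon gets 5.
- Std2 → Orbyt plays Gamma (best of 3, 7, 12); Nexon gets 15.
- Std3 → Orbyt plays Alpha (best of 12, 10, 7); Nexon gets 2.
- Std4 → Orbyt plays Gamma (best of 6, 3, 7); Nexon gets 2.
Maximizing over 5, 15, 2, 2, Nexon chooses Std2. Subgame-perfect outcome: (Std2, Gamma) with payoffs (15, 12).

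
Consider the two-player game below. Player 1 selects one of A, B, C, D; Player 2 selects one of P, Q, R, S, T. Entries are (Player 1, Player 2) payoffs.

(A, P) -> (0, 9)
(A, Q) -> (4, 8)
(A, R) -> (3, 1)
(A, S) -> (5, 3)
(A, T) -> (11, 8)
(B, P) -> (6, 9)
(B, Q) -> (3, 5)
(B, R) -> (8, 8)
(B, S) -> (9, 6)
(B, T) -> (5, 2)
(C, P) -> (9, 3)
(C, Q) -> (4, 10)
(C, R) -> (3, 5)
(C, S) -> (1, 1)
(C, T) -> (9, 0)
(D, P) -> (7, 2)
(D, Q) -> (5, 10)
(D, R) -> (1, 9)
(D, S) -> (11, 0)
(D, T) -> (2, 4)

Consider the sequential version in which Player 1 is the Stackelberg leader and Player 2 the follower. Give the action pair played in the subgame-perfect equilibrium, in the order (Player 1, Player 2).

(B, P)

Backward induction with Player 1 moving first.
- A → Player 2 plays P (best of 9, 8, 1, 3, 8); Player 1 gets 0.
- B → Player 2 plays P (best of 9, 5, 8, 6, 2); Player 1 gets 6.
- C → Player 2 plays Q (best of 3, 10, 5, 1, 0); Player 1 gets 4.
- D → Player 2 plays Q (best of 2, 10, 9, 0, 4); Player 1 gets 5.
Player 1's induced payoffs are 0, 6, 4, 5, so Player 1 commits to B. Subgame-perfect outcome: (B, P) with payoffs (6, 9).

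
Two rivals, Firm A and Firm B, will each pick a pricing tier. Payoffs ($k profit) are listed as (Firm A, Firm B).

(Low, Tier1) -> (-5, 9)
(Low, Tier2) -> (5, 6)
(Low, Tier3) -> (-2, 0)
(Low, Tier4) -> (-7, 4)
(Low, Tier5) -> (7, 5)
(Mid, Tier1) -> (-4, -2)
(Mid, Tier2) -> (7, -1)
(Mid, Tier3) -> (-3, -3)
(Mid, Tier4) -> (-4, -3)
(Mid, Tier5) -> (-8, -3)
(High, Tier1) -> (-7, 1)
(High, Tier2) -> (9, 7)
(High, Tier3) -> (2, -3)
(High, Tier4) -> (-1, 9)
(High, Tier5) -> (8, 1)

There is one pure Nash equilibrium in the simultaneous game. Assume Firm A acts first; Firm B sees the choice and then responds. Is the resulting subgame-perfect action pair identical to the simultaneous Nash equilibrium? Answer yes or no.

no

Firm B best-responds to each possible Firm A move:
- Low: Firm B compares 9, 6, 0, 4, 5 and picks Tier1; Firm A would get -5.
- Mid: Firm B compares -2, -1, -3, -3, -3 and picks Tier2; Firm A would get 7.
- High: Firm B compares 1, 7, -3, 9, 1 and picks Tier4; Firm A would get -1.
Among -5, 7, -1, the best is 7 at Mid. Subgame-perfect outcome: (Mid, Tier2) with payoffs (7, -1).
Now find the simultaneous Nash equilibrium.
Firm A's best replies: Tier1→Mid; Tier2→High; Tier3→High; Tier4→High; Tier5→High.
Firm B's best replies: Low→Tier1; Mid→Tier2; High→Tier4.
Only (High, Tier4) has each player best-responding; Nash payoffs (-1, 9).
Sequential outcome (Mid, Tier2) differs from the Nash profile (High, Tier4).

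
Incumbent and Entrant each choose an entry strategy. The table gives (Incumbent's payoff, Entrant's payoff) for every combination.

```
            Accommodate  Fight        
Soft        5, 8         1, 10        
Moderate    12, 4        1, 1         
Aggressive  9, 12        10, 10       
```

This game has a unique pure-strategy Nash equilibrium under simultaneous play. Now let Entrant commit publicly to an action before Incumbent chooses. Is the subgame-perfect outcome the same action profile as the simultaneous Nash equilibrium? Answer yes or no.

no

Solve by backward induction (Entrant leads).
- Accommodate: BR = Moderate, leader payoff 4.
- Fight: BR = Aggressive, leader payoff 10.
Maximizing over 4, 10, Entrant chooses Fight. Subgame-perfect outcome: (Aggressive, Fight) with payoffs (10, 10).
For the simultaneous game, intersect best replies.
Incumbent's best replies: Accommodate→Moderate; Fight→Aggressive.
Entrant's best replies: Soft→Fight; Moderate→Accommodate; Aggressive→Accommodate.
The unique mutual best reply is (Moderate, Accommodate), giving (12, 4).
Sequential outcome (Aggressive, Fight) differs from the Nash profile (Moderate, Accommodate).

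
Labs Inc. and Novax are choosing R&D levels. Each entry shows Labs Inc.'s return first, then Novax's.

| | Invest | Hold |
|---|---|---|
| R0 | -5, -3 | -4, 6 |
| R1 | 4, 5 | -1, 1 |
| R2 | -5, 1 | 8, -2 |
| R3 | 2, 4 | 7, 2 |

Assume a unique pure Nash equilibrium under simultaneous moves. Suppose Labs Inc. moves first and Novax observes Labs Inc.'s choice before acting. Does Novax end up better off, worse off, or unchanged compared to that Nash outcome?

Work backward from Novax's decision.
- R0 → Novax plays Hold (best of -3, 6); Labs Inc. gets -4.
- R1 → Novax plays Invest (best of 5, 1); Labs Inc. gets 4.
- R2 → Novax plays Invest (best of 1, -2); Labs Inc. gets -5.
- R3 → Novax plays Invest (best of 4, 2); Labs Inc. gets 2.
Among -4, 4, -5, 2, the best is 4 at R1. Subgame-perfect outcome: (R1, Invest) with payoffs (4, 5).
Now find the simultaneous Nash equilibrium.
Labs Inc.'s best replies: Invest→R1; Hold→R2.
Novax's best replies: R0→Hold; R1→Invest; R2→Invest; R3→Invest.
The unique mutual best reply is (R1, Invest), giving (4, 5).
Novax earns 5 sequentially versus 5 at the Nash outcome: unchanged.

unchanged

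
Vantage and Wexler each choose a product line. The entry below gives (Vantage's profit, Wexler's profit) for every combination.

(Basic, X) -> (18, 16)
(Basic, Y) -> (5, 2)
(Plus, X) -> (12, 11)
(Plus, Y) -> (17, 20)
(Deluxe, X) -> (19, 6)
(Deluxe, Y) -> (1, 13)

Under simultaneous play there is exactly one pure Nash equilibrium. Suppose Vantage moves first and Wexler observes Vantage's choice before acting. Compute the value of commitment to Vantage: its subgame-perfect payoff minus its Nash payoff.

Work backward from Wexler's decision.
- Basic: BR = X, leader payoff 18.
- Plus: BR = Y, leader payoff 17.
- Deluxe: BR = Y, leader payoff 1.
Among 18, 17, 1, the best is 18 at Basic. Subgame-perfect outcome: (Basic, X) with payoffs (18, 16).
Now find the simultaneous Nash equilibrium.
Vantage's best replies: X→Deluxe; Y→Plus.
Wexler's best replies: Basic→X; Plus→Y; Deluxe→Y.
Only (Plus, Y) has each player best-responding; Nash payoffs (17, 20).
Vantage's commitment gain: 18 − 17 = 1.

1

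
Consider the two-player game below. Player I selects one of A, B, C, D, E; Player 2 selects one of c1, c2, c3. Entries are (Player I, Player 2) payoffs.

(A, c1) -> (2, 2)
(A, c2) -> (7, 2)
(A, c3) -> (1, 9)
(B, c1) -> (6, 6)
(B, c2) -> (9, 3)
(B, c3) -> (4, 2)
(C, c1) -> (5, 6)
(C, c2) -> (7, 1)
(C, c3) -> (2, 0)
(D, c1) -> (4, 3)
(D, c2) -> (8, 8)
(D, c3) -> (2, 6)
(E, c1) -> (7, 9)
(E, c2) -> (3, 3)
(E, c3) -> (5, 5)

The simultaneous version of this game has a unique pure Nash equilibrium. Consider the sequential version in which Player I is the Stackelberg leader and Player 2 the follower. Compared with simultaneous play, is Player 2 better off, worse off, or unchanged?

Player 2 best-responds to each possible Player I move:
- A: Player 2 compares 2, 2, 9 and picks c3; Player I would get 1.
- B: Player 2 compares 6, 3, 2 and picks c1; Player I would get 6.
- C: Player 2 compares 6, 1, 0 and picks c1; Player I would get 5.
- D: Player 2 compares 3, 8, 6 and picks c2; Player I would get 8.
- E: Player 2 compares 9, 3, 5 and picks c1; Player I would get 7.
Maximizing over 1, 6, 5, 8, 7, Player I chooses D. Subgame-perfect outcome: (D, c2) with payoffs (8, 8).
For the simultaneous game, intersect best replies.
Player I's best replies: c1→E; c2→B; c3→E.
Player 2's best replies: A→c3; B→c1; C→c1; D→c2; E→c1.
The unique mutual best reply is (E, c1), giving (7, 9).
Player 2 earns 8 sequentially versus 9 at the Nash outcome: worse off.

worse off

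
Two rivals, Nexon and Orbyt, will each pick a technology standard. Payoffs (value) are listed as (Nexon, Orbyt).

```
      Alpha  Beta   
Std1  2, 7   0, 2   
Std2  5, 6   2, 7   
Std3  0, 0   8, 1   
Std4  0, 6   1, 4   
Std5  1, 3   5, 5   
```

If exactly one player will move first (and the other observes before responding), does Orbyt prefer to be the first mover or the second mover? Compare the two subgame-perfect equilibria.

If Nexon leads: Orbyt's best replies are Std1→Alpha, Std2→Beta, Std3→Beta, Std4→Alpha, Std5→Beta; Nexon's induced payoffs 2, 2, 8, 0, 5; outcome (Std3, Beta), payoffs (8, 1).
If Orbyt leads: Nexon's best replies are Alpha→Std2, Beta→Std3; Orbyt's induced payoffs 6, 1; outcome (Std2, Alpha), payoffs (5, 6).
Orbyt gets 6 moving first and 1 moving second, so Orbyt prefers to move first.

first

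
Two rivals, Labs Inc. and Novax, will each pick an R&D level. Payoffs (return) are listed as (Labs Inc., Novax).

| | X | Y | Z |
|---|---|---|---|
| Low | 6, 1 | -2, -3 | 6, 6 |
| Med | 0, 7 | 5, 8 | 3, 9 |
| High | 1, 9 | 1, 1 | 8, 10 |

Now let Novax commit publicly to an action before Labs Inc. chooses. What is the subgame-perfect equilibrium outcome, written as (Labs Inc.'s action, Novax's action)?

Solve by backward induction (Novax leads).
- X → Labs Inc. plays Low (best of 6, 0, 1); Novax gets 1.
- Y → Labs Inc. plays Med (best of -2, 5, 1); Novax gets 8.
- Z → Labs Inc. plays High (best of 6, 3, 8); Novax gets 10.
Maximizing over 1, 8, 10, Novax chooses Z. Subgame-perfect outcome: (High, Z) with payoffs (8, 10).

(High, Z)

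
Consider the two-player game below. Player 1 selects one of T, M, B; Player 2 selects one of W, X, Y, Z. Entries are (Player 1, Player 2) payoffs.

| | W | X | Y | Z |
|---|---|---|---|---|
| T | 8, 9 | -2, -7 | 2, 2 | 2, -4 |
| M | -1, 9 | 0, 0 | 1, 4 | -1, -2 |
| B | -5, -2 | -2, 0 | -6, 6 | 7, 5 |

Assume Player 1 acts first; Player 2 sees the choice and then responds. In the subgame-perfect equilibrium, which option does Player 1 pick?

T

Player 2 best-responds to each possible Player 1 move:
- T → Player 2 plays W (best of 9, -7, 2, -4); Player 1 gets 8.
- M → Player 2 plays W (best of 9, 0, 4, -2); Player 1 gets -1.
- B → Player 2 plays Y (best of -2, 0, 6, 5); Player 1 gets -6.
Player 1's induced payoffs are 8, -1, -6, so Player 1 commits to T. Subgame-perfect outcome: (T, W) with payoffs (8, 9).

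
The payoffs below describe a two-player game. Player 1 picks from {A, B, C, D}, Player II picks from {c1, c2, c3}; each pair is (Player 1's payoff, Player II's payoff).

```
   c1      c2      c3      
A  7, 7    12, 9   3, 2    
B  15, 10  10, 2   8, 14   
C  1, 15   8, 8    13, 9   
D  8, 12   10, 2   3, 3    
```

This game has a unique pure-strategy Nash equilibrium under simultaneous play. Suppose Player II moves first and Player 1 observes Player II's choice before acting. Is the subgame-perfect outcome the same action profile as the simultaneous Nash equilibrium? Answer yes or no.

no

Backward induction with Player II moving first.
- c1: Player 1 compares 7, 15, 1, 8 and picks B; Player II would get 10.
- c2: Player 1 compares 12, 10, 8, 10 and picks A; Player II would get 9.
- c3: Player 1 compares 3, 8, 13, 3 and picks C; Player II would get 9.
Player II's induced payoffs are 10, 9, 9, so Player II commits to c1. Subgame-perfect outcome: (B, c1) with payoffs (15, 10).
For the simultaneous game, intersect best replies.
Player 1's best replies: c1→B; c2→A; c3→C.
Player II's best replies: A→c2; B→c3; C→c1; D→c1.
Only (A, c2) has each player best-responding; Nash payoffs (12, 9).
Sequential outcome (B, c1) differs from the Nash profile (A, c2).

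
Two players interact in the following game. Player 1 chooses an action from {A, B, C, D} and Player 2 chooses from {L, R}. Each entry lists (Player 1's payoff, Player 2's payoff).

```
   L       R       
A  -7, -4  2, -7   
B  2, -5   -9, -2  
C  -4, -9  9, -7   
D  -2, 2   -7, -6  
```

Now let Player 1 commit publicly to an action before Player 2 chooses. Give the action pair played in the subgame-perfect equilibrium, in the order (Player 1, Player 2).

(C, R)

Player 2 best-responds to each possible Player 1 move:
- A → Player 2 plays L (best of -4, -7); Player 1 gets -7.
- B → Player 2 plays R (best of -5, -2); Player 1 gets -9.
- C → Player 2 plays R (best of -9, -7); Player 1 gets 9.
- D → Player 2 plays L (best of 2, -6); Player 1 gets -2.
Among -7, -9, 9, -2, the best is 9 at C. Subgame-perfect outcome: (C, R) with payoffs (9, -7).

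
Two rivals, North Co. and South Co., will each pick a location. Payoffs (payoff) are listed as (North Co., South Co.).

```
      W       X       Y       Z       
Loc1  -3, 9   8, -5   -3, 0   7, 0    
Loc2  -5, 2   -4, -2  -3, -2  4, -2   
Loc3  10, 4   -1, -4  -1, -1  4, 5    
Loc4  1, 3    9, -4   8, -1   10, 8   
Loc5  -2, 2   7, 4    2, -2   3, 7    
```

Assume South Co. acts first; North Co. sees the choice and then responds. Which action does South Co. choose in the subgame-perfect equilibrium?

Z

North Co. best-responds to each possible South Co. move:
- W: BR = Loc3, leader payoff 4.
- X: BR = Loc4, leader payoff -4.
- Y: BR = Loc4, leader payoff -1.
- Z: BR = Loc4, leader payoff 8.
Among 4, -4, -1, 8, the best is 8 at Z. Subgame-perfect outcome: (Loc4, Z) with payoffs (10, 8).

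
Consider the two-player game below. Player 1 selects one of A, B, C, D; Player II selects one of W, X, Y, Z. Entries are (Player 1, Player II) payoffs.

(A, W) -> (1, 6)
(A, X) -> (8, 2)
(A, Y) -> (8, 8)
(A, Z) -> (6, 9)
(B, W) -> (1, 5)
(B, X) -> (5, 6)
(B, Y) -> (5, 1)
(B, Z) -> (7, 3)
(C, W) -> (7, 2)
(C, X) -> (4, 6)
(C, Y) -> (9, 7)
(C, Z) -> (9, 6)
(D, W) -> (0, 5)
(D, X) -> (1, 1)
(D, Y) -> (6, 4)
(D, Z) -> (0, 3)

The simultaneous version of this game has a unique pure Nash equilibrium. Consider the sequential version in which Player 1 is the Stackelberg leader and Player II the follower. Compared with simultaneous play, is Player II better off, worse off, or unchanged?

Solve by backward induction (Player 1 leads).
- A → Player II plays Z (best of 6, 2, 8, 9); Player 1 gets 6.
- B → Player II plays X (best of 5, 6, 1, 3); Player 1 gets 5.
- C → Player II plays Y (best of 2, 6, 7, 6); Player 1 gets 9.
- D → Player II plays W (best of 5, 1, 4, 3); Player 1 gets 0.
Maximizing over 6, 5, 9, 0, Player 1 chooses C. Subgame-perfect outcome: (C, Y) with payoffs (9, 7).
Under simultaneous play:
Player 1's best replies: W→C; X→A; Y→C; Z→C.
Player II's best replies: A→Z; B→X; C→Y; D→W.
Only (C, Y) has each player best-responding; Nash payoffs (9, 7).
Player II earns 7 sequentially versus 7 at the Nash outcome: unchanged.

unchanged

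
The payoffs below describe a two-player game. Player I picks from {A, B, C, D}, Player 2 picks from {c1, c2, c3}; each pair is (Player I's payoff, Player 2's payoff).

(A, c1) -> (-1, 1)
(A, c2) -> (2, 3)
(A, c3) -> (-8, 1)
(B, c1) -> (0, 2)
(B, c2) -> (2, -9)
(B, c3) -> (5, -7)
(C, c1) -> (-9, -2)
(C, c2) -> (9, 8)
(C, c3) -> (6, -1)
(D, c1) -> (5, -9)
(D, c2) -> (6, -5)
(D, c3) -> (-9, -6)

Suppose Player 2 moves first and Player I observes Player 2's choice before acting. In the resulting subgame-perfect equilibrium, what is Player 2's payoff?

Solve by backward induction (Player 2 leads).
- c1: BR = D, leader payoff -9.
- c2: BR = C, leader payoff 8.
- c3: BR = C, leader payoff -1.
Among -9, 8, -1, the best is 8 at c2. Subgame-perfect outcome: (C, c2) with payoffs (9, 8).

8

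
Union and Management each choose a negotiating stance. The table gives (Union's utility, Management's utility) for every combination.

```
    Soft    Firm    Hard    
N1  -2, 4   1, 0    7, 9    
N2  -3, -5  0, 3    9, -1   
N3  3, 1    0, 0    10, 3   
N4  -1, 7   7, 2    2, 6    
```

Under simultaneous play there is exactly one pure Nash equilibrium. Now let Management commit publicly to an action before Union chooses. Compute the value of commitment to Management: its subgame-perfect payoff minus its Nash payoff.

0

Work backward from Union's decision.
- Soft: BR = N3, leader payoff 1.
- Firm: BR = N4, leader payoff 2.
- Hard: BR = N3, leader payoff 3.
Among 1, 2, 3, the best is 3 at Hard. Subgame-perfect outcome: (N3, Hard) with payoffs (10, 3).
Now find the simultaneous Nash equilibrium.
Union's best replies: Soft→N3; Firm→N4; Hard→N3.
Management's best replies: N1→Hard; N2→Firm; N3→Hard; N4→Soft.
Only (N3, Hard) has each player best-responding; Nash payoffs (10, 3).
Management's commitment gain: 3 − 3 = 0.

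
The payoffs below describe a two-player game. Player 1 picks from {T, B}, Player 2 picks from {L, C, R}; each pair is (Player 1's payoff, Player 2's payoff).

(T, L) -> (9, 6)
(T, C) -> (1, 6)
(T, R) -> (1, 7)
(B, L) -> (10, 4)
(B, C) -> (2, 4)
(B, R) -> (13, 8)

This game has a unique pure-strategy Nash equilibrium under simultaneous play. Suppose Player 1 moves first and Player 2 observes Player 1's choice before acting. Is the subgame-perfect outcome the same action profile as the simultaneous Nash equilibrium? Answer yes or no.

yes

Player 2 best-responds to each possible Player 1 move:
- T: Player 2 compares 6, 6, 7 and picks R; Player 1 would get 1.
- B: Player 2 compares 4, 4, 8 and picks R; Player 1 would get 13.
Among 1, 13, the best is 13 at B. Subgame-perfect outcome: (B, R) with payoffs (13, 8).
Now find the simultaneous Nash equilibrium.
Player 1's best replies: L→B; C→B; R→B.
Player 2's best replies: T→R; B→R.
Only (B, R) has each player best-responding; Nash payoffs (13, 8).
Sequential outcome (B, R) coincides with the Nash profile (B, R).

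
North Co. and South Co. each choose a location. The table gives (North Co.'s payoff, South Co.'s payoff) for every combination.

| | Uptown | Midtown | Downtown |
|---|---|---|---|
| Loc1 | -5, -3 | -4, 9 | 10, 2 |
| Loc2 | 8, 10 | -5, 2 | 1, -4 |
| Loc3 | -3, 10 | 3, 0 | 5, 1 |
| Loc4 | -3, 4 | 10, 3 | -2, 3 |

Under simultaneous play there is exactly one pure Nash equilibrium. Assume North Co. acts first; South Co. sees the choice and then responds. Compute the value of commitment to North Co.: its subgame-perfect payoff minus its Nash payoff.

0

Backward induction with North Co. moving first.
- Loc1: BR = Midtown, leader payoff -4.
- Loc2: BR = Uptown, leader payoff 8.
- Loc3: BR = Uptown, leader payoff -3.
- Loc4: BR = Uptown, leader payoff -3.
Among -4, 8, -3, -3, the best is 8 at Loc2. Subgame-perfect outcome: (Loc2, Uptown) with payoffs (8, 10).
For the simultaneous game, intersect best replies.
North Co.'s best replies: Uptown→Loc2; Midtown→Loc4; Downtown→Loc1.
South Co.'s best replies: Loc1→Midtown; Loc2→Uptown; Loc3→Uptown; Loc4→Uptown.
Only (Loc2, Uptown) has each player best-responding; Nash payoffs (8, 10).
North Co.'s commitment gain: 8 − 8 = 0.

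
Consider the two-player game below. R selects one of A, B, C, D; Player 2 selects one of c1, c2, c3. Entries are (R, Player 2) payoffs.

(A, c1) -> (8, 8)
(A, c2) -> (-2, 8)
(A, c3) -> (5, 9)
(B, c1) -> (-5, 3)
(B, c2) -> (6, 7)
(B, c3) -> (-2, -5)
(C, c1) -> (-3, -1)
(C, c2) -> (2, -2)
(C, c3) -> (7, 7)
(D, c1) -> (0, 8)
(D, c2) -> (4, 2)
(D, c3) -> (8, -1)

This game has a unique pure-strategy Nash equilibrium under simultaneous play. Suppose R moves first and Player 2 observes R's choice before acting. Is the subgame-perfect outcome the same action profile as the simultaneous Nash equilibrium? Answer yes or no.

no

Solve by backward induction (R leads).
- A: BR = c3, leader payoff 5.
- B: BR = c2, leader payoff 6.
- C: BR = c3, leader payoff 7.
- D: BR = c1, leader payoff 0.
Among 5, 6, 7, 0, the best is 7 at C. Subgame-perfect outcome: (C, c3) with payoffs (7, 7).
Under simultaneous play:
R's best replies: c1→A; c2→B; c3→D.
Player 2's best replies: A→c3; B→c2; C→c3; D→c1.
Only (B, c2) has each player best-responding; Nash payoffs (6, 7).
Sequential outcome (C, c3) differs from the Nash profile (B, c2).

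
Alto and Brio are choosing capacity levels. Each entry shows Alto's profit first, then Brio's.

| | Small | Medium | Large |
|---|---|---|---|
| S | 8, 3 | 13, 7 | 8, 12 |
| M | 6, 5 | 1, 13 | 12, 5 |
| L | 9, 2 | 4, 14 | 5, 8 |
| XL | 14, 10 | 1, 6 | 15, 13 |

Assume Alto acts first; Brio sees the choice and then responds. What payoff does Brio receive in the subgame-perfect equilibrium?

13

Brio best-responds to each possible Alto move:
- S: BR = Large, leader payoff 8.
- M: BR = Medium, leader payoff 1.
- L: BR = Medium, leader payoff 4.
- XL: BR = Large, leader payoff 15.
Maximizing over 8, 1, 4, 15, Alto chooses XL. Subgame-perfect outcome: (XL, Large) with payoffs (15, 13).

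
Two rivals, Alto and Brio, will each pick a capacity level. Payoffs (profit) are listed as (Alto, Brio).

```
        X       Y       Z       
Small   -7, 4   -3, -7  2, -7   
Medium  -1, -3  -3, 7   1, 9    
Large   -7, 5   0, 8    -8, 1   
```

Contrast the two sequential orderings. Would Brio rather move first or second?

second

If Alto leads: Brio's best replies are Small→X, Medium→Z, Large→Y; Alto's induced payoffs -7, 1, 0; outcome (Medium, Z), payoffs (1, 9).
If Brio leads: Alto's best replies are X→Medium, Y→Large, Z→Small; Brio's induced payoffs -3, 8, -7; outcome (Large, Y), payoffs (0, 8).
Brio gets 8 moving first and 9 moving second, so Brio prefers to move second.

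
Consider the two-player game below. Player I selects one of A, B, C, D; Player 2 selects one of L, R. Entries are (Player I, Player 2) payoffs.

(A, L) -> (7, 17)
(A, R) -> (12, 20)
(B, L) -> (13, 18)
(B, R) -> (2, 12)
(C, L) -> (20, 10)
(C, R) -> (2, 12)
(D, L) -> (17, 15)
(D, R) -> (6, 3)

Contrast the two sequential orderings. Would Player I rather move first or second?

If Player I leads: Player 2's best replies are A→R, B→L, C→R, D→L; Player I's induced payoffs 12, 13, 2, 17; outcome (D, L), payoffs (17, 15).
If Player 2 leads: Player I's best replies are L→C, R→A; Player 2's induced payoffs 10, 20; outcome (A, R), payoffs (12, 20).
Player I gets 17 moving first and 12 moving second, so Player I prefers to move first.

first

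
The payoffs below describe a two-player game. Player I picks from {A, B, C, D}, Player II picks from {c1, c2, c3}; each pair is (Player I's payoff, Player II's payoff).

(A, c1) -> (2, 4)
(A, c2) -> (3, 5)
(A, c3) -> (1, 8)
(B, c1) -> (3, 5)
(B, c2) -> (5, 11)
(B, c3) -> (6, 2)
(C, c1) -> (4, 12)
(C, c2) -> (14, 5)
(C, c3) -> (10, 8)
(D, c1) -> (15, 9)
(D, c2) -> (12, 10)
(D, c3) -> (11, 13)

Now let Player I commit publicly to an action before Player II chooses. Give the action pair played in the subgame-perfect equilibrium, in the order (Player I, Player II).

Work backward from Player II's decision.
- A → Player II plays c3 (best of 4, 5, 8); Player I gets 1.
- B → Player II plays c2 (best of 5, 11, 2); Player I gets 5.
- C → Player II plays c1 (best of 12, 5, 8); Player I gets 4.
- D → Player II plays c3 (best of 9, 10, 13); Player I gets 11.
Among 1, 5, 4, 11, the best is 11 at D. Subgame-perfect outcome: (D, c3) with payoffs (11, 13).

(D, c3)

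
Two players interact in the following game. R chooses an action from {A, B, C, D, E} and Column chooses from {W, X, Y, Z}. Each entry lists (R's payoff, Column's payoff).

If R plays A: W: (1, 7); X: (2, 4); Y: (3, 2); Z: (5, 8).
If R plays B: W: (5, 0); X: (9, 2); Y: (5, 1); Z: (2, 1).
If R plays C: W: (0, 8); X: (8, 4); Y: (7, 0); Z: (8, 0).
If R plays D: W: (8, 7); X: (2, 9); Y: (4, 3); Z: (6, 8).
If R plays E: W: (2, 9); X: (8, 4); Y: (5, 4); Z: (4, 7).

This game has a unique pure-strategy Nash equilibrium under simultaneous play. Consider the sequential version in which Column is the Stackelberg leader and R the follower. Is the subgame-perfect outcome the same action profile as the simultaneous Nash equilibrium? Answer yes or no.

Backward induction with Column moving first.
- W: BR = D, leader payoff 7.
- X: BR = B, leader payoff 2.
- Y: BR = C, leader payoff 0.
- Z: BR = C, leader payoff 0.
Among 7, 2, 0, 0, the best is 7 at W. Subgame-perfect outcome: (D, W) with payoffs (8, 7).
Now find the simultaneous Nash equilibrium.
R's best replies: W→D; X→B; Y→C; Z→C.
Column's best replies: A→Z; B→X; C→W; D→X; E→W.
The unique mutual best reply is (B, X), giving (9, 2).
Sequential outcome (D, W) differs from the Nash profile (B, X).

no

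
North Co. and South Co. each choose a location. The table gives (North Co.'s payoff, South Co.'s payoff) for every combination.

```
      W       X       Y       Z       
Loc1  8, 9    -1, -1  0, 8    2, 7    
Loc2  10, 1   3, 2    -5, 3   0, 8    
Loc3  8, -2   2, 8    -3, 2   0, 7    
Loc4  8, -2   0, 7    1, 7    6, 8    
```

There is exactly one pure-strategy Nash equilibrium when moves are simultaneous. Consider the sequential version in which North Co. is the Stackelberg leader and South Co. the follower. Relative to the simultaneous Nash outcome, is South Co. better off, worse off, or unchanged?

Solve by backward induction (North Co. leads).
- Loc1 → South Co. plays W (best of 9, -1, 8, 7); North Co. gets 8.
- Loc2 → South Co. plays Z (best of 1, 2, 3, 8); North Co. gets 0.
- Loc3 → South Co. plays X (best of -2, 8, 2, 7); North Co. gets 2.
- Loc4 → South Co. plays Z (best of -2, 7, 7, 8); North Co. gets 6.
Maximizing over 8, 0, 2, 6, North Co. chooses Loc1. Subgame-perfect outcome: (Loc1, W) with payoffs (8, 9).
Now find the simultaneous Nash equilibrium.
North Co.'s best replies: W→Loc2; X→Loc2; Y→Loc4; Z→Loc4.
South Co.'s best replies: Loc1→W; Loc2→Z; Loc3→X; Loc4→Z.
The unique mutual best reply is (Loc4, Z), giving (6, 8).
South Co. earns 9 sequentially versus 8 at the Nash outcome: better off.

better off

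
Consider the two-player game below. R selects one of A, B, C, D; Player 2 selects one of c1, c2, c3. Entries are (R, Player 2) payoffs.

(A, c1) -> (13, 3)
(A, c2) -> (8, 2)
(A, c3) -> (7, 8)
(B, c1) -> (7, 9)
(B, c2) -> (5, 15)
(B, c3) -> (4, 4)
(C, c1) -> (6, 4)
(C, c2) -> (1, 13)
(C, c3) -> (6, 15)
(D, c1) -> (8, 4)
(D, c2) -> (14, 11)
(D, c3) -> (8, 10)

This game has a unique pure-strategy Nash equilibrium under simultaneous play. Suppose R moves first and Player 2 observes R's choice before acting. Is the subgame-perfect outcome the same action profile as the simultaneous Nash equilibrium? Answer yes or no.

Work backward from Player 2's decision.
- A: Player 2 compares 3, 2, 8 and picks c3; R would get 7.
- B: Player 2 compares 9, 15, 4 and picks c2; R would get 5.
- C: Player 2 compares 4, 13, 15 and picks c3; R would get 6.
- D: Player 2 compares 4, 11, 10 and picks c2; R would get 14.
Maximizing over 7, 5, 6, 14, R chooses D. Subgame-perfect outcome: (D, c2) with payoffs (14, 11).
Now find the simultaneous Nash equilibrium.
R's best replies: c1→A; c2→D; c3→D.
Player 2's best replies: A→c3; B→c2; C→c3; D→c2.
Only (D, c2) has each player best-responding; Nash payoffs (14, 11).
Sequential outcome (D, c2) coincides with the Nash profile (D, c2).

yes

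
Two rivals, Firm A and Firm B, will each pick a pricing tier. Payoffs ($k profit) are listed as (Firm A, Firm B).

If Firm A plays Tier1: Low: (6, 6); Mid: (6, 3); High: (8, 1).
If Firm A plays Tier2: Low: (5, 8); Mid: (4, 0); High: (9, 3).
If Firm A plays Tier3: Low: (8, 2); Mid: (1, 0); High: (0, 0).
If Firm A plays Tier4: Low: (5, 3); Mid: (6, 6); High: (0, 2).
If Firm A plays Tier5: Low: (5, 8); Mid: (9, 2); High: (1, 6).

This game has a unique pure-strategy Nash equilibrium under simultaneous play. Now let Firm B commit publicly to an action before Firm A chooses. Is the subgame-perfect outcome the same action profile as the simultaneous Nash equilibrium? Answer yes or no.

no

Solve by backward induction (Firm B leads).
- Low: Firm A compares 6, 5, 8, 5, 5 and picks Tier3; Firm B would get 2.
- Mid: Firm A compares 6, 4, 1, 6, 9 and picks Tier5; Firm B would get 2.
- High: Firm A compares 8, 9, 0, 0, 1 and picks Tier2; Firm B would get 3.
Firm B's induced payoffs are 2, 2, 3, so Firm B commits to High. Subgame-perfect outcome: (Tier2, High) with payoffs (9, 3).
Now find the simultaneous Nash equilibrium.
Firm A's best replies: Low→Tier3; Mid→Tier5; High→Tier2.
Firm B's best replies: Tier1→Low; Tier2→Low; Tier3→Low; Tier4→Mid; Tier5→Low.
Only (Tier3, Low) has each player best-responding; Nash payoffs (8, 2).
Sequential outcome (Tier2, High) differs from the Nash profile (Tier3, Low).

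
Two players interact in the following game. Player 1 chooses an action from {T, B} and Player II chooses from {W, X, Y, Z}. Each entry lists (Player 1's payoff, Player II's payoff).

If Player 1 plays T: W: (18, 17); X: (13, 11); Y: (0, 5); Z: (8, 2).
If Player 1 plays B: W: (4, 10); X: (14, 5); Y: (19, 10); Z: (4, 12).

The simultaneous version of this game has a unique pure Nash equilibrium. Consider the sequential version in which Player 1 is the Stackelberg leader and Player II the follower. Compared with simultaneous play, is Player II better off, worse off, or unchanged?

Backward induction with Player 1 moving first.
- T: BR = W, leader payoff 18.
- B: BR = Z, leader payoff 4.
Among 18, 4, the best is 18 at T. Subgame-perfect outcome: (T, W) with payoffs (18, 17).
For the simultaneous game, intersect best replies.
Player 1's best replies: W→T; X→B; Y→B; Z→T.
Player II's best replies: T→W; B→Z.
The unique mutual best reply is (T, W), giving (18, 17).
Player II earns 17 sequentially versus 17 at the Nash outcome: unchanged.

unchanged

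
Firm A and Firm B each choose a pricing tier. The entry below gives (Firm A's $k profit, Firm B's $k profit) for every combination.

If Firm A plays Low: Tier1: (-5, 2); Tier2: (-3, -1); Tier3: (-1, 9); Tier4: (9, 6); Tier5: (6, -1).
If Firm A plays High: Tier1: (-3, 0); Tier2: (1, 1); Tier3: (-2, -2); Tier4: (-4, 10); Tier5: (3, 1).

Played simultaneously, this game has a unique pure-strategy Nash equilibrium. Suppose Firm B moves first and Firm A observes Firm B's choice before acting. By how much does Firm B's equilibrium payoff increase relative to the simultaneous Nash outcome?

0

Backward induction with Firm B moving first.
- Tier1 → Firm A plays High (best of -5, -3); Firm B gets 0.
- Tier2 → Firm A plays High (best of -3, 1); Firm B gets 1.
- Tier3 → Firm A plays Low (best of -1, -2); Firm B gets 9.
- Tier4 → Firm A plays Low (best of 9, -4); Firm B gets 6.
- Tier5 → Firm A plays Low (best of 6, 3); Firm B gets -1.
Among 0, 1, 9, 6, -1, the best is 9 at Tier3. Subgame-perfect outcome: (Low, Tier3) with payoffs (-1, 9).
Now find the simultaneous Nash equilibrium.
Firm A's best replies: Tier1→High; Tier2→High; Tier3→Low; Tier4→Low; Tier5→Low.
Firm B's best replies: Low→Tier3; High→Tier4.
Only (Low, Tier3) has each player best-responding; Nash payoffs (-1, 9).
Firm B's commitment gain: 9 − 9 = 0.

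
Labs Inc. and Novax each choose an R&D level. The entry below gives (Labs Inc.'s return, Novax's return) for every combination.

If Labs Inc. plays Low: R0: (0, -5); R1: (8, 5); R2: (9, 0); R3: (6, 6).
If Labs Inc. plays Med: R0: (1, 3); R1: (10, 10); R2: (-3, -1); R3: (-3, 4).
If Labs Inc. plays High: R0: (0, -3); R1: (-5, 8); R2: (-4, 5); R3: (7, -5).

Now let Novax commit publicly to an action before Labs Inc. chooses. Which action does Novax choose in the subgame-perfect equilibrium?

Solve by backward induction (Novax leads).
- R0 → Labs Inc. plays Med (best of 0, 1, 0); Novax gets 3.
- R1 → Labs Inc. plays Med (best of 8, 10, -5); Novax gets 10.
- R2 → Labs Inc. plays Low (best of 9, -3, -4); Novax gets 0.
- R3 → Labs Inc. plays High (best of 6, -3, 7); Novax gets -5.
Among 3, 10, 0, -5, the best is 10 at R1. Subgame-perfect outcome: (Med, R1) with payoffs (10, 10).

R1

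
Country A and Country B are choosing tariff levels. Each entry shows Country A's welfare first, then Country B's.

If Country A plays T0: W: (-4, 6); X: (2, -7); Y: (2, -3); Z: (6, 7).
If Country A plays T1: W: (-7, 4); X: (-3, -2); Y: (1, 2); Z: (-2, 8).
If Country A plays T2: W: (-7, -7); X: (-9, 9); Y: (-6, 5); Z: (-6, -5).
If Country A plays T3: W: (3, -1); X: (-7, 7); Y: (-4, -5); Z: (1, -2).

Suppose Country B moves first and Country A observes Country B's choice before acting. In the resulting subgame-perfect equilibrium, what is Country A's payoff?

6

Country A best-responds to each possible Country B move:
- W: Country A compares -4, -7, -7, 3 and picks T3; Country B would get -1.
- X: Country A compares 2, -3, -9, -7 and picks T0; Country B would get -7.
- Y: Country A compares 2, 1, -6, -4 and picks T0; Country B would get -3.
- Z: Country A compares 6, -2, -6, 1 and picks T0; Country B would get 7.
Country B's induced payoffs are -1, -7, -3, 7, so Country B commits to Z. Subgame-perfect outcome: (T0, Z) with payoffs (6, 7).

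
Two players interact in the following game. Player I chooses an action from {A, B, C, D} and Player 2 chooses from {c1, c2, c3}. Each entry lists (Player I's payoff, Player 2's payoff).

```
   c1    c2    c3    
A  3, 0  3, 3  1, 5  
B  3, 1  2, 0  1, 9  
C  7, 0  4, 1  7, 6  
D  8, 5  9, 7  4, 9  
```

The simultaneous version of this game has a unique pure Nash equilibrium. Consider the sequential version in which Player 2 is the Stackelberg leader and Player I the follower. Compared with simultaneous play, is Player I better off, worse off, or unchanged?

Work backward from Player I's decision.
- c1: Player I compares 3, 3, 7, 8 and picks D; Player 2 would get 5.
- c2: Player I compares 3, 2, 4, 9 and picks D; Player 2 would get 7.
- c3: Player I compares 1, 1, 7, 4 and picks C; Player 2 would get 6.
Player 2's induced payoffs are 5, 7, 6, so Player 2 commits to c2. Subgame-perfect outcome: (D, c2) with payoffs (9, 7).
Under simultaneous play:
Player I's best replies: c1→D; c2→D; c3→C.
Player 2's best replies: A→c3; B→c3; C→c3; D→c3.
The unique mutual best reply is (C, c3), giving (7, 6).
Player I earns 9 sequentially versus 7 at the Nash outcome: better off.

better off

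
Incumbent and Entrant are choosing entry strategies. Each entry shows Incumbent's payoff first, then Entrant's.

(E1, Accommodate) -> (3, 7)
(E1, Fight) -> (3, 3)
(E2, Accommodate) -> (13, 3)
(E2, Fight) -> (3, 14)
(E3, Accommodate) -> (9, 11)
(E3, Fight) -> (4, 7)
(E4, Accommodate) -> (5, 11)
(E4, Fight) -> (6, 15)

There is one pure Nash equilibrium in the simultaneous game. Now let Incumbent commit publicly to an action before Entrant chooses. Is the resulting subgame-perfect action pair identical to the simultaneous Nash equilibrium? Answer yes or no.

no

Work backward from Entrant's decision.
- E1: Entrant compares 7, 3 and picks Accommodate; Incumbent would get 3.
- E2: Entrant compares 3, 14 and picks Fight; Incumbent would get 3.
- E3: Entrant compares 11, 7 and picks Accommodate; Incumbent would get 9.
- E4: Entrant compares 11, 15 and picks Fight; Incumbent would get 6.
Maximizing over 3, 3, 9, 6, Incumbent chooses E3. Subgame-perfect outcome: (E3, Accommodate) with payoffs (9, 11).
Now find the simultaneous Nash equilibrium.
Incumbent's best replies: Accommodate→E2; Fight→E4.
Entrant's best replies: E1→Accommodate; E2→Fight; E3→Accommodate; E4→Fight.
The unique mutual best reply is (E4, Fight), giving (6, 15).
Sequential outcome (E3, Accommodate) differs from the Nash profile (E4, Fight).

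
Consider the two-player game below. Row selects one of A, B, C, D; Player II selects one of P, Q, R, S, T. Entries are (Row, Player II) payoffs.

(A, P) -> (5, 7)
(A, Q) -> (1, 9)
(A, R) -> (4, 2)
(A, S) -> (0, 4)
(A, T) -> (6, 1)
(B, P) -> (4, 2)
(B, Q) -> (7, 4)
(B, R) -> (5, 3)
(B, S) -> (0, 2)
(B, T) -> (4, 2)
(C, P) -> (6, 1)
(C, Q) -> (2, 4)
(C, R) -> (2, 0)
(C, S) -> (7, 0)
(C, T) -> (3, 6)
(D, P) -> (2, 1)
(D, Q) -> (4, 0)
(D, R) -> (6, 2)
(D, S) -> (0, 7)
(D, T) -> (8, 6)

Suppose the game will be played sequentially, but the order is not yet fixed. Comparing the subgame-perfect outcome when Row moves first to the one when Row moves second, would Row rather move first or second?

second

If Row leads: Player II's best replies are A→Q, B→Q, C→T, D→S; Row's induced payoffs 1, 7, 3, 0; outcome (B, Q), payoffs (7, 4).
If Player II leads: Row's best replies are P→C, Q→B, R→D, S→C, T→D; Player II's induced payoffs 1, 4, 2, 0, 6; outcome (D, T), payoffs (8, 6).
Row gets 7 moving first and 8 moving second, so Row prefers to move second.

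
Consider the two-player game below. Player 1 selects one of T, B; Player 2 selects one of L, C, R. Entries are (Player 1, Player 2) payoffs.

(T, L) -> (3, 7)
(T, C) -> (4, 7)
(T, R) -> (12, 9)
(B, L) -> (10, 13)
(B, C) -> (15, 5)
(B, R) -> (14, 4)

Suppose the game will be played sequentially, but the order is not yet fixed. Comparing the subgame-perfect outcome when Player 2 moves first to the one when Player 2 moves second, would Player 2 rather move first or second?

If Player 1 leads: Player 2's best replies are T→R, B→L; Player 1's induced payoffs 12, 10; outcome (T, R), payoffs (12, 9).
If Player 2 leads: Player 1's best replies are L→B, C→B, R→B; Player 2's induced payoffs 13, 5, 4; outcome (B, L), payoffs (10, 13).
Player 2 gets 13 moving first and 9 moving second, so Player 2 prefers to move first.

first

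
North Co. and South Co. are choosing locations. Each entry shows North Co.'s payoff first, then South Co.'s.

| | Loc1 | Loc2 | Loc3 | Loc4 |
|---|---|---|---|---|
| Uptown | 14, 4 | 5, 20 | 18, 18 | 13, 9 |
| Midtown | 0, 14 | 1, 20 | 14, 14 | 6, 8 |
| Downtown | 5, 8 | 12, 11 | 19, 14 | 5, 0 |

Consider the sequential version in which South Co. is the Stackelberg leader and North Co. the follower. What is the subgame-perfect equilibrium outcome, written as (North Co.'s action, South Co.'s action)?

Work backward from North Co.'s decision.
- Loc1: BR = Uptown, leader payoff 4.
- Loc2: BR = Downtown, leader payoff 11.
- Loc3: BR = Downtown, leader payoff 14.
- Loc4: BR = Uptown, leader payoff 9.
Maximizing over 4, 11, 14, 9, South Co. chooses Loc3. Subgame-perfect outcome: (Downtown, Loc3) with payoffs (19, 14).

(Downtown, Loc3)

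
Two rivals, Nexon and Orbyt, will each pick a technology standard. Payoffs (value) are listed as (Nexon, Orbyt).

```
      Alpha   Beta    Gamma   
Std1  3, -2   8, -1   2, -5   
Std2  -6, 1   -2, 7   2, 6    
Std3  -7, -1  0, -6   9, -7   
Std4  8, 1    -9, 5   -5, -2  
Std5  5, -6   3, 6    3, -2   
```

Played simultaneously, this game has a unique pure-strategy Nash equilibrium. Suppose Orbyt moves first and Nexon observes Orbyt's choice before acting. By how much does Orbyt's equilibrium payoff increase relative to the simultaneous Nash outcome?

Work backward from Nexon's decision.
- Alpha → Nexon plays Std4 (best of 3, -6, -7, 8, 5); Orbyt gets 1.
- Beta → Nexon plays Std1 (best of 8, -2, 0, -9, 3); Orbyt gets -1.
- Gamma → Nexon plays Std3 (best of 2, 2, 9, -5, 3); Orbyt gets -7.
Maximizing over 1, -1, -7, Orbyt chooses Alpha. Subgame-perfect outcome: (Std4, Alpha) with payoffs (8, 1).
For the simultaneous game, intersect best replies.
Nexon's best replies: Alpha→Std4; Beta→Std1; Gamma→Std3.
Orbyt's best replies: Std1→Beta; Std2→Beta; Std3→Alpha; Std4→Beta; Std5→Beta.
Only (Std1, Beta) has each player best-responding; Nash payoffs (8, -1).
Orbyt's commitment gain: 1 − -1 = 2.

2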